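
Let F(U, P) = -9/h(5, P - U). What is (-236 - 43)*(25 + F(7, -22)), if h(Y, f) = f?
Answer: -204786/29 ≈ -7061.6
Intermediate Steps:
F(U, P) = -9/(P - U)
(-236 - 43)*(25 + F(7, -22)) = (-236 - 43)*(25 - 9/(-22 - 1*7)) = -279*(25 - 9/(-22 - 7)) = -279*(25 - 9/(-29)) = -279*(25 - 9*(-1/29)) = -279*(25 + 9/29) = -279*734/29 = -204786/29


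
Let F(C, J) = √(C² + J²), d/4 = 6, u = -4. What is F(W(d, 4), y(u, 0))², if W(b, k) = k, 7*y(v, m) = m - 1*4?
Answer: 800/49 ≈ 16.327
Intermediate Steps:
d = 24 (d = 4*6 = 24)
y(v, m) = -4/7 + m/7 (y(v, m) = (m - 1*4)/7 = (m - 4)/7 = (-4 + m)/7 = -4/7 + m/7)
F(W(d, 4), y(u, 0))² = (√(4² + (-4/7 + (⅐)*0)²))² = (√(16 + (-4/7 + 0)²))² = (√(16 + (-4/7)²))² = (√(16 + 16/49))² = (√(800/49))² = (20*√2/7)² = 800/49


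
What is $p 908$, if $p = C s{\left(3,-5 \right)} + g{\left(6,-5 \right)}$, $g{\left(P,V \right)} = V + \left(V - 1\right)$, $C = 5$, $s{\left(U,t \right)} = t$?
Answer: $-32688$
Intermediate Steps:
$g{\left(P,V \right)} = -1 + 2 V$ ($g{\left(P,V \right)} = V + \left(-1 + V\right) = -1 + 2 V$)
$p = -36$ ($p = 5 \left(-5\right) + \left(-1 + 2 \left(-5\right)\right) = -25 - 11 = -36$)
$p 908 = \left(-36\right) 908 = -32688$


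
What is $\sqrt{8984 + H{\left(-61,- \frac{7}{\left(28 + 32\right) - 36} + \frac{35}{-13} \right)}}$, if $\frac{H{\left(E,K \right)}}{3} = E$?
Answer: $\sqrt{8801} \approx 93.814$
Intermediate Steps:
$H{\left(E,K \right)} = 3 E$
$\sqrt{8984 + H{\left(-61,- \frac{7}{\left(28 + 32\right) - 36} + \frac{35}{-13} \right)}} = \sqrt{8984 + 3 \left(-61\right)} = \sqrt{8984 - 183} = \sqrt{8801}$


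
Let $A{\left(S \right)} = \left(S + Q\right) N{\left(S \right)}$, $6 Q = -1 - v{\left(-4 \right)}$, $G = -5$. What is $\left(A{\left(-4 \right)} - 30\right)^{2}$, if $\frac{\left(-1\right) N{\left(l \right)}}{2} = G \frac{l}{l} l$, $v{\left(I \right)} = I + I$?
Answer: $\frac{62500}{9} \approx 6944.4$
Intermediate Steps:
$v{\left(I \right)} = 2 I$
$Q = \frac{7}{6}$ ($Q = \frac{-1 - 2 \left(-4\right)}{6} = \frac{-1 - -8}{6} = \frac{-1 + 8}{6} = \frac{1}{6} \cdot 7 = \frac{7}{6} \approx 1.1667$)
$N{\left(l \right)} = 10 l$ ($N{\left(l \right)} = - 2 - 5 \frac{l}{l} l = - 2 \left(-5\right) 1 l = - 2 \left(- 5 l\right) = 10 l$)
$A{\left(S \right)} = 10 S \left(\frac{7}{6} + S\right)$ ($A{\left(S \right)} = \left(S + \frac{7}{6}\right) 10 S = \left(\frac{7}{6} + S\right) 10 S = 10 S \left(\frac{7}{6} + S\right)$)
$\left(A{\left(-4 \right)} - 30\right)^{2} = \left(\frac{5}{3} \left(-4\right) \left(7 + 6 \left(-4\right)\right) - 30\right)^{2} = \left(\frac{5}{3} \left(-4\right) \left(7 - 24\right) - 30\right)^{2} = \left(\frac{5}{3} \left(-4\right) \left(-17\right) - 30\right)^{2} = \left(\frac{340}{3} - 30\right)^{2} = \left(\frac{250}{3}\right)^{2} = \frac{62500}{9}$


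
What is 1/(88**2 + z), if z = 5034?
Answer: 1/12778 ≈ 7.8260e-5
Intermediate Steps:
1/(88**2 + z) = 1/(88**2 + 5034) = 1/(7744 + 5034) = 1/12778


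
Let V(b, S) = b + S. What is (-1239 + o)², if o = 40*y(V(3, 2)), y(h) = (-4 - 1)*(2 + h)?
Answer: 6964321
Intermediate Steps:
V(b, S) = S + b
y(h) = -10 - 5*h (y(h) = -5*(2 + h) = -10 - 5*h)
o = -1400 (o = 40*(-10 - 5*(2 + 3)) = 40*(-10 - 5*5) = 40*(-10 - 25) = 40*(-35) = -1400)
(-1239 + o)² = (-1239 - 1400)² = (-2639)² = 6964321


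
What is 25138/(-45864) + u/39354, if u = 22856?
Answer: 702223/21487284 ≈ 0.032681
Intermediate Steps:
25138/(-45864) + u/39354 = 25138/(-45864) + 22856/39354 = 25138*(-1/45864) + 22856*(1/39354) = -12569/22932 + 11428/19677 = 702223/21487284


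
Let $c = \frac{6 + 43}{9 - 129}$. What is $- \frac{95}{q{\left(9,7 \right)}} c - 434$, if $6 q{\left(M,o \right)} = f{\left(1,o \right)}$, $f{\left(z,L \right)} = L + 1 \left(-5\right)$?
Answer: $- \frac{2541}{8} \approx -317.63$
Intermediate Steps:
$f{\left(z,L \right)} = -5 + L$ ($f{\left(z,L \right)} = L - 5 = -5 + L$)
$q{\left(M,o \right)} = - \frac{5}{6} + \frac{o}{6}$ ($q{\left(M,o \right)} = \frac{-5 + o}{6} = - \frac{5}{6} + \frac{o}{6}$)
$c = - \frac{49}{120}$ ($c = \frac{49}{-120} = 49 \left(- \frac{1}{120}\right) = - \frac{49}{120} \approx -0.40833$)
$- \frac{95}{q{\left(9,7 \right)}} c - 434 = - \frac{95}{- \frac{5}{6} + \frac{1}{6} \cdot 7} \left(- \frac{49}{120}\right) - 434 = - \frac{95}{- \frac{5}{6} + \frac{7}{6}} \left(- \frac{49}{120}\right) - 434 = - 95 \frac{1}{\frac{1}{3}} \left(- \frac{49}{120}\right) - 434 = \left(-95\right) 3 \left(- \frac{49}{120}\right) - 434 = \left(-285\right) \left(- \frac{49}{120}\right) - 434 = \frac{931}{8} - 434 = - \frac{2541}{8}$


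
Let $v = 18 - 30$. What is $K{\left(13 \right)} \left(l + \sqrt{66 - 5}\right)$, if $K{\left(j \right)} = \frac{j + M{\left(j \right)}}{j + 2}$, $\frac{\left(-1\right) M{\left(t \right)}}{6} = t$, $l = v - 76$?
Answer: $\frac{1144}{3} - \frac{13 \sqrt{61}}{3} \approx 347.49$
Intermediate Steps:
$v = -12$ ($v = 18 - 30 = -12$)
$l = -88$ ($l = -12 - 76 = -88$)
$M{\left(t \right)} = - 6 t$
$K{\left(j \right)} = - \frac{5 j}{2 + j}$ ($K{\left(j \right)} = \frac{j - 6 j}{j + 2} = \frac{\left(-5\right) j}{2 + j} = - \frac{5 j}{2 + j}$)
$K{\left(13 \right)} \left(l + \sqrt{66 - 5}\right) = \left(-5\right) 13 \frac{1}{2 + 13} \left(-88 + \sqrt{66 - 5}\right) = \left(-5\right) 13 \cdot \frac{1}{15} \left(-88 + \sqrt{61}\right) = - \frac{13 \left(-88 + \sqrt{61}\right)}{3} = \frac{1144}{3} - \frac{13 \sqrt{61}}{3}$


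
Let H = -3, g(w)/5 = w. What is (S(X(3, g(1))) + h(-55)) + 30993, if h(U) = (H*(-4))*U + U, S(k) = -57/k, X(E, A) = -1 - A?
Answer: 60575/2 ≈ 30288.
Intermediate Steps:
g(w) = 5*w
h(U) = 13*U (h(U) = (-3*(-4))*U + U = 12*U + U = 13*U)
(S(X(3, g(1))) + h(-55)) + 30993 = (-57/(-1 - 5) + 13*(-55)) + 30993 = (-57/(-1 - 1*5) - 715) + 30993 = (-57/(-1 - 5) - 715) + 30993 = (-57/(-6) - 715) + 30993 = (-57*(-⅙) - 715) + 30993 = (19/2 - 715) + 30993 = -1411/2 + 30993 = 60575/2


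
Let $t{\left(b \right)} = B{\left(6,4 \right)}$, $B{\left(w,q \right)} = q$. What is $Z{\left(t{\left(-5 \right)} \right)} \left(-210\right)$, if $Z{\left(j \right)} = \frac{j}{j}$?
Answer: $-210$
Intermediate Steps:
$t{\left(b \right)} = 4$
$Z{\left(j \right)} = 1$
$Z{\left(t{\left(-5 \right)} \right)} \left(-210\right) = 1 \left(-210\right) = -210$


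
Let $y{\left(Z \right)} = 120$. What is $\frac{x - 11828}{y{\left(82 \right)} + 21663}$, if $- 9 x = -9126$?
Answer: $- \frac{10814}{21783} \approx -0.49644$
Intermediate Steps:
$x = 1014$ ($x = \left(- \frac{1}{9}\right) \left(-9126\right) = 1014$)
$\frac{x - 11828}{y{\left(82 \right)} + 21663} = \frac{1014 - 11828}{120 + 21663} = - \frac{10814}{21783}$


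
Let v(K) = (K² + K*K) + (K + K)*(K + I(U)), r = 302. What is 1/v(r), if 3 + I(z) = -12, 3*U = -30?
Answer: 1/355756 ≈ 2.8109e-6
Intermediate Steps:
U = -10 (U = (⅓)*(-30) = -10)
I(z) = -15 (I(z) = -3 - 12 = -15)
v(K) = 2*K² + 2*K*(-15 + K) (v(K) = (K² + K*K) + (K + K)*(K - 15) = (K² + K²) + (2*K)*(-15 + K) = 2*K² + 2*K*(-15 + K))
1/v(r) = 1/(2*302*(-15 + 2*302)) = 1/(2*302*(-15 + 604)) = 1/(2*302*589) = 1/355756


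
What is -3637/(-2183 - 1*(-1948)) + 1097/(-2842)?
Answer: 10078559/667870 ≈ 15.091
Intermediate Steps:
-3637/(-2183 - 1*(-1948)) + 1097/(-2842) = -3637/(-2183 + 1948) + 1097*(-1/2842) = -3637/(-235) - 1097/2842 = -3637*(-1/235) - 1097/2842 = 3637/235 - 1097/2842 = 10078559/667870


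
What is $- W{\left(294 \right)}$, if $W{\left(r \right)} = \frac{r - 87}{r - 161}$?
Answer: $- \frac{207}{133} \approx -1.5564$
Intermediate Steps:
$W{\left(r \right)} = \frac{-87 + r}{-161 + r}$
$- W{\left(294 \right)} = - \frac{-87 + 294}{-161 + 294} = - \frac{207}{133}$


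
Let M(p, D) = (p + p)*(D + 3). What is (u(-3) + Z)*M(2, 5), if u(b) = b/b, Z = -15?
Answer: -448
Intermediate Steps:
M(p, D) = 2*p*(3 + D) (M(p, D) = (2*p)*(3 + D) = 2*p*(3 + D))
u(b) = 1
(u(-3) + Z)*M(2, 5) = (1 - 15)*(2*2*(3 + 5)) = -28*2*8 = -14*32 = -448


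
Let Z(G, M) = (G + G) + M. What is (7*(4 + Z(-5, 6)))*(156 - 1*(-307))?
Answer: 0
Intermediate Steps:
Z(G, M) = M + 2*G (Z(G, M) = 2*G + M = M + 2*G)
(7*(4 + Z(-5, 6)))*(156 - 1*(-307)) = (7*(4 + (6 + 2*(-5))))*(156 - 1*(-307)) = (7*(4 + (6 - 10)))*(156 + 307) = (7*(4 - 4))*463 = (7*0)*463 = 0*463 = 0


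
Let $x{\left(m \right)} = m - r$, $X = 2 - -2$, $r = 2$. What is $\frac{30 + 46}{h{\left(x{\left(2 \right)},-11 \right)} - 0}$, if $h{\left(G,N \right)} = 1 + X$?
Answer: $\frac{76}{5} \approx 15.2$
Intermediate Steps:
$X = 4$ ($X = 2 + 2 = 4$)
$x{\left(m \right)} = -2 + m$ ($x{\left(m \right)} = m - 2 = -2 + m$)
$h{\left(G,N \right)} = 5$ ($h{\left(G,N \right)} = 1 + 4 = 5$)
$\frac{30 + 46}{h{\left(x{\left(2 \right)},-11 \right)} - 0} = \frac{30 + 46}{5 - 0} = \frac{76}{5 + 0} = \frac{76}{5}$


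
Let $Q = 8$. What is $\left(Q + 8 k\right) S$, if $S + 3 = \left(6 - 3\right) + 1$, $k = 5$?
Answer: $48$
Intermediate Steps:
$S = 1$ ($S = -3 + \left(\left(6 - 3\right) + 1\right) = -3 + \left(3 + 1\right) = -3 + 4 = 1$)
$\left(Q + 8 k\right) S = \left(8 + 8 \cdot 5\right) 1 = \left(8 + 40\right) 1 = 48 \cdot 1 = 48$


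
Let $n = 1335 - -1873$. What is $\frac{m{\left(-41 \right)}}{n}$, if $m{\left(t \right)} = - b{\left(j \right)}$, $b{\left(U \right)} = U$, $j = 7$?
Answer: $- \frac{7}{3208} \approx -0.002182$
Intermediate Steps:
$m{\left(t \right)} = -7$ ($m{\left(t \right)} = \left(-1\right) 7 = -7$)
$n = 3208$ ($n = 1335 + 1873 = 3208$)
$\frac{m{\left(-41 \right)}}{n} = - \frac{7}{3208}$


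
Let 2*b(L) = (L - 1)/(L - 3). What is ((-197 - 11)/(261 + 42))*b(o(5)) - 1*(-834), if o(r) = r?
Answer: 252494/303 ≈ 833.31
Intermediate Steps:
b(L) = (-1 + L)/(2*(-3 + L)) (b(L) = ((L - 1)/(L - 3))/2 = ((-1 + L)/(-3 + L))/2 = (-1 + L)/(2*(-3 + L)))
((-197 - 11)/(261 + 42))*b(o(5)) - 1*(-834) = ((-197 - 11)/(261 + 42))*((-1 + 5)/(2*(-3 + 5))) - 1*(-834) = (-208/303)*((½)*4/2) + 834 = (-208*1/303)*((½)*(½)*4) + 834 = -208/303*1 + 834 = -208/303 + 834 = 252494/303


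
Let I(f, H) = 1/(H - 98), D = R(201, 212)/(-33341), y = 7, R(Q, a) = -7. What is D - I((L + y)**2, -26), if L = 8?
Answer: 4887/590612 ≈ 0.0082745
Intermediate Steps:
D = 1/4763 (D = -7/(-33341) = -7*(-1/33341) = 1/4763 ≈ 0.00020995)
I(f, H) = 1/(-98 + H)
D - I((L + y)**2, -26) = 1/4763 - 1/(-98 - 26) = 1/4763 - 1/(-124) = 1/4763 - 1*(-1/124) = 1/4763 + 1/124 = 4887/590612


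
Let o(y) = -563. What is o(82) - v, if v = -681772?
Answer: 681209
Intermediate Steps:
o(82) - v = -563 - 1*(-681772) = -563 + 681772 = 681209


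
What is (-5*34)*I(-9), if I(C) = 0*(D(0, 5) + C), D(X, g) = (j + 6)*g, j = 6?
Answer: 0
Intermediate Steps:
D(X, g) = 12*g (D(X, g) = (6 + 6)*g = 12*g)
I(C) = 0 (I(C) = 0*(12*5 + C) = 0*(60 + C) = 0)
(-5*34)*I(-9) = -5*34*0 = -170*0 = 0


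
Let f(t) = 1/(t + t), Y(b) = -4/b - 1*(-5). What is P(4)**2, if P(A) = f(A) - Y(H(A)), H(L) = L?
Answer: 961/64 ≈ 15.016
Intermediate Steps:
Y(b) = 5 - 4/b (Y(b) = -4/b + 5 = 5 - 4/b)
f(t) = 1/(2*t)
P(A) = -5 + 9/(2*A) (P(A) = 1/(2*A) - (5 - 4/A) = 1/(2*A) + (-5 + 4/A) = -5 + 9/(2*A))
P(4)**2 = (-5 + (9/2)/4)**2 = (-5 + (9/2)*(1/4))**2 = (-5 + 9/8)**2 = (-31/8)**2 = 961/64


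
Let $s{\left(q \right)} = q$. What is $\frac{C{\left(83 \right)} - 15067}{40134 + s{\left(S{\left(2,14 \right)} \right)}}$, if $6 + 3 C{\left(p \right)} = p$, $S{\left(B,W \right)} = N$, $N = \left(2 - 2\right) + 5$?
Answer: $- \frac{45124}{120417} \approx -0.37473$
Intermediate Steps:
$N = 5$ ($N = 0 + 5 = 5$)
$S{\left(B,W \right)} = 5$
$C{\left(p \right)} = -2 + \frac{p}{3}$
$\frac{C{\left(83 \right)} - 15067}{40134 + s{\left(S{\left(2,14 \right)} \right)}} = \frac{\left(-2 + \frac{1}{3} \cdot 83\right) - 15067}{40134 + 5} = \frac{\left(-2 + \frac{83}{3}\right) - 15067}{40139} = \left(\frac{77}{3} - 15067\right) \frac{1}{40139} = \left(- \frac{45124}{3}\right) \frac{1}{40139} = - \frac{45124}{120417}$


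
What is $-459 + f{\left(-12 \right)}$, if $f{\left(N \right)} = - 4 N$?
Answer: $-411$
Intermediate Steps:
$-459 + f{\left(-12 \right)} = -459 - -48 = -459 + 48 = -411$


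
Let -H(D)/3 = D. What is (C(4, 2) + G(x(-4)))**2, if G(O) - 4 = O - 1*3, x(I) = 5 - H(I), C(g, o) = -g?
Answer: 100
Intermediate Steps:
H(D) = -3*D
x(I) = 5 + 3*I (x(I) = 5 - (-3)*I = 5 + 3*I)
G(O) = 1 + O (G(O) = 4 + (O - 1*3) = 4 + (O - 3) = 4 + (-3 + O) = 1 + O)
(C(4, 2) + G(x(-4)))**2 = (-1*4 + (1 + (5 + 3*(-4))))**2 = (-4 + (1 + (5 - 12)))**2 = (-4 + (1 - 7))**2 = (-4 - 6)**2 = (-10)**2 = 100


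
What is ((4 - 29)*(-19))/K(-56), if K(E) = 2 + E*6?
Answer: -475/334 ≈ -1.4222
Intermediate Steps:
K(E) = 2 + 6*E
((4 - 29)*(-19))/K(-56) = ((4 - 29)*(-19))/(2 + 6*(-56)) = (-25*(-19))/(2 - 336) = 475/(-334) = 475*(-1/334) = -475/334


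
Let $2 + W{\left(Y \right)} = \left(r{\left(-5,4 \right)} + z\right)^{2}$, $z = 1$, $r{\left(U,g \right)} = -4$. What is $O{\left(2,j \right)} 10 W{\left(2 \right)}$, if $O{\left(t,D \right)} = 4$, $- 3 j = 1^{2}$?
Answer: $280$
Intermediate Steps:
$j = - \frac{1}{3}$ ($j = - \frac{1^{2}}{3} = \left(- \frac{1}{3}\right) 1 = - \frac{1}{3} \approx -0.33333$)
$W{\left(Y \right)} = 7$ ($W{\left(Y \right)} = -2 + \left(-4 + 1\right)^{2} = -2 + \left(-3\right)^{2} = -2 + 9 = 7$)
$O{\left(2,j \right)} 10 W{\left(2 \right)} = 4 \cdot 10 \cdot 7 = 40 \cdot 7 = 280$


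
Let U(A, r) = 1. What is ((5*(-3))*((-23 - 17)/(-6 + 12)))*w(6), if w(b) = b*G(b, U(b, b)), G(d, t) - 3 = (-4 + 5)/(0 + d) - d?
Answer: -1700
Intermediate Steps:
G(d, t) = 3 + 1/d - d (G(d, t) = 3 + ((-4 + 5)/(0 + d) - d) = 3 + (1/d - d) = 3 + 1/d - d)
w(b) = b*(3 + 1/b - b)
((5*(-3))*((-23 - 17)/(-6 + 12)))*w(6) = ((5*(-3))*((-23 - 17)/(-6 + 12)))*(1 + 6*(3 - 1*6)) = (-(-600)/6)*(1 + 6*(3 - 6)) = (-(-600)/6)*(1 + 6*(-3)) = (-15*(-20/3))*(1 - 18) = 100*(-17) = -1700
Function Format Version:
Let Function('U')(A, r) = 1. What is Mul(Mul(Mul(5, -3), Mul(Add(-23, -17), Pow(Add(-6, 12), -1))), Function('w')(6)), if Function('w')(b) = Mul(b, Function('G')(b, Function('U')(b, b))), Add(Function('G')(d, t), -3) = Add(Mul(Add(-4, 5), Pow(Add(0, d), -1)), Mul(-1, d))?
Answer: -1700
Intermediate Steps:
Function('G')(d, t) = Add(3, Pow(d, -1), Mul(-1, d)) (Function('G')(d, t) = Add(3, Add(Mul(Add(-4, 5), Pow(Add(0, d), -1)), Mul(-1, d))) = Add(3, Add(Mul(1, Pow(d, -1)), Mul(-1, d))) = Add(3, Add(Pow(d, -1), Mul(-1, d))) = Add(3, Pow(d, -1), Mul(-1, d)))
Function('w')(b) = Mul(b, Add(3, Pow(b, -1), Mul(-1, b)))
Mul(Mul(Mul(5, -3), Mul(Add(-23, -17), Pow(Add(-6, 12), -1))), Function('w')(6)) = Mul(Mul(Mul(5, -3), Mul(Add(-23, -17), Pow(Add(-6, 12), -1))), Add(1, Mul(6, Add(3, Mul(-1, 6))))) = Mul(Mul(-15, Mul(-40, Pow(6, -1))), Add(1, Mul(6, Add(3, -6)))) = Mul(Mul(-15, Mul(-40, Rational(1, 6))), Add(1, Mul(6, -3))) = Mul(Mul(-15, Rational(-20, 3)), Add(1, -18)) = Mul(100, -17) = -1700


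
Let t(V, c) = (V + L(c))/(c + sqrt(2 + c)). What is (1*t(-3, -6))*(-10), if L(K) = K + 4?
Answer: -15/2 - 5*I/2 ≈ -7.5 - 2.5*I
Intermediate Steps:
L(K) = 4 + K
t(V, c) = (4 + V + c)/(c + sqrt(2 + c)) (t(V, c) = (V + (4 + c))/(c + sqrt(2 + c)) = (4 + V + c)/(c + sqrt(2 + c)))
(1*t(-3, -6))*(-10) = (1*((4 - 3 - 6)/(-6 + sqrt(2 - 6))))*(-10) = (1*(-5/(-6 + sqrt(-4))))*(-10) = (1*(-5/(-6 + 2*I)))*(-10) = (1*(((-6 - 2*I)/40)*(-5)))*(-10) = (1*(-(-6 - 2*I)/8))*(-10) = -(-6 - 2*I)/8*(-10) = 5*(-6 - 2*I)/4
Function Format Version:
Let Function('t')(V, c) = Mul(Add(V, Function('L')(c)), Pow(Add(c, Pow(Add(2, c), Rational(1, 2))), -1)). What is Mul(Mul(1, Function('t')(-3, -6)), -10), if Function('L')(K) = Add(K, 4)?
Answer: Add(Rational(-15, 2), Mul(Rational(-5, 2), I)) ≈ Add(-7.5000, Mul(-2.5000, I))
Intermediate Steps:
Function('L')(K) = Add(4, K)
Function('t')(V, c) = Mul(Pow(Add(c, Pow(Add(2, c), Rational(1, 2))), -1), Add(4, V, c)) (Function('t')(V, c) = Mul(Add(V, Add(4, c)), Pow(Add(c, Pow(Add(2, c), Rational(1, 2))), -1)) = Mul(Add(4, V, c), Pow(Add(c, Pow(Add(2, c), Rational(1, 2))), -1)) = Mul(Pow(Add(c, Pow(Add(2, c), Rational(1, 2))), -1), Add(4, V, c)))
Mul(Mul(1, Function('t')(-3, -6)), -10) = Mul(Mul(1, Mul(Pow(Add(-6, Pow(Add(2, -6), Rational(1, 2))), -1), Add(4, -3, -6))), -10) = Mul(Mul(1, Mul(Pow(Add(-6, Pow(-4, Rational(1, 2))), -1), -5)), -10) = Mul(Mul(1, Mul(Pow(Add(-6, Mul(2, I)), -1), -5)), -10) = Mul(Mul(1, Mul(Mul(Rational(1, 40), Add(-6, Mul(-2, I))), -5)), -10) = Mul(Mul(1, Mul(Rational(-1, 8), Add(-6, Mul(-2, I)))), -10) = Mul(Mul(Rational(-1, 8), Add(-6, Mul(-2, I))), -10) = Mul(Rational(5, 4), Add(-6, Mul(-2, I)))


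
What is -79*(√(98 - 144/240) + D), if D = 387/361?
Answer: -30573/361 - 79*√2435/5 ≈ -864.35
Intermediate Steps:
D = 387/361 (D = 387*(1/361) = 387/361 ≈ 1.0720)
-79*(√(98 - 144/240) + D) = -79*(√(98 - 144/240) + 387/361) = -79*(√(98 - 144*1/240) + 387/361) = -79*(√(98 - ⅗) + 387/361) = -79*(√(487/5) + 387/361) = -79*(√2435/5 + 387/361) = -79*(387/361 + √2435/5) = -30573/361 - 79*√2435/5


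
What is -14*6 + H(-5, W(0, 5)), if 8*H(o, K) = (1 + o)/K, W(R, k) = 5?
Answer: -841/10 ≈ -84.100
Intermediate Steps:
H(o, K) = (1 + o)/(8*K) (H(o, K) = ((1 + o)/K)/8 = (1 + o)/(8*K))
-14*6 + H(-5, W(0, 5)) = -14*6 + (⅛)*(1 - 5)/5 = -84 + (⅛)*(⅕)*(-4) = -84 - ⅒ = -841/10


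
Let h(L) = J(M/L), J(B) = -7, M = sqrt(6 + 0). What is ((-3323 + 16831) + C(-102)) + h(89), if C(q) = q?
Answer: 13399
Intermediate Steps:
M = sqrt(6) ≈ 2.4495
h(L) = -7
((-3323 + 16831) + C(-102)) + h(89) = ((-3323 + 16831) - 102) - 7 = (13508 - 102) - 7 = 13406 - 7 = 13399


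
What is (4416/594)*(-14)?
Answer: -10304/99 ≈ -104.08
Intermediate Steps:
(4416/594)*(-14) = (4416*(1/594))*(-14) = (736/99)*(-14) = -10304/99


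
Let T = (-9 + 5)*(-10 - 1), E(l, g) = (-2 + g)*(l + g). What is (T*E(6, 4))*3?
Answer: 2640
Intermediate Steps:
E(l, g) = (-2 + g)*(g + l)
T = 44 (T = -4*(-11) = 44)
(T*E(6, 4))*3 = (44*(4**2 - 2*4 - 2*6 + 4*6))*3 = (44*(16 - 8 - 12 + 24))*3 = (44*20)*3 = 880*3 = 2640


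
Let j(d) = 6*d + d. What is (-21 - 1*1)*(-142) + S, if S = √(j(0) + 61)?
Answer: 3124 + √61 ≈ 3131.8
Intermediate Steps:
j(d) = 7*d
S = √61 (S = √(7*0 + 61) = √(0 + 61) = √61 ≈ 7.8102)
(-21 - 1*1)*(-142) + S = (-21 - 1*1)*(-142) + √61 = (-21 - 1)*(-142) + √61 = -22*(-142) + √61 = 3124 + √61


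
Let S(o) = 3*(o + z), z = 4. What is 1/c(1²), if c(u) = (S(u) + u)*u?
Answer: 1/16 ≈ 0.062500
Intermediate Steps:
S(o) = 12 + 3*o (S(o) = 3*(o + 4) = 3*(4 + o) = 12 + 3*o)
c(u) = u*(12 + 4*u) (c(u) = ((12 + 3*u) + u)*u = (12 + 4*u)*u = u*(12 + 4*u))
1/c(1²) = 1/(4*1²*(3 + 1²)) = 1/(4*1*(3 + 1)) = 1/(4*1*4) = 1/16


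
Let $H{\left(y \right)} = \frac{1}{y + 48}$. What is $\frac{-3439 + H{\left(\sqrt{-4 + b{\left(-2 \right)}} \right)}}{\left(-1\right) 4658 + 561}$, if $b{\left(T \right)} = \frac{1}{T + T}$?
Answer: $\frac{31752095}{37827601} + \frac{2 i \sqrt{17}}{37827601} \approx 0.83939 + 2.1799 \cdot 10^{-7} i$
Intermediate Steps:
$b{\left(T \right)} = \frac{1}{2 T}$
$H{\left(y \right)} = \frac{1}{48 + y}$
$\frac{-3439 + H{\left(\sqrt{-4 + b{\left(-2 \right)}} \right)}}{\left(-1\right) 4658 + 561} = \frac{-3439 + \frac{1}{48 + \sqrt{-4 + \frac{1}{2 \left(-2\right)}}}}{\left(-1\right) 4658 + 561} = \frac{-3439 + \frac{1}{48 + \sqrt{-4 + \frac{1}{2} \left(- \frac{1}{2}\right)}}}{-4658 + 561} = \frac{-3439 + \frac{1}{48 + \sqrt{-4 - \frac{1}{4}}}}{-4097} = \left(-3439 + \frac{1}{48 + \sqrt{- \frac{17}{4}}}\right) \left(- \frac{1}{4097}\right) = \left(-3439 + \frac{1}{48 + \frac{i \sqrt{17}}{2}}\right) \left(- \frac{1}{4097}\right) = \frac{3439}{4097} - \frac{1}{4097 \left(48 + \frac{i \sqrt{17}}{2}\right)}$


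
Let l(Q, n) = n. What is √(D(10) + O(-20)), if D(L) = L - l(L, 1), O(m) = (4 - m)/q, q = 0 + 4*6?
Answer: √10 ≈ 3.1623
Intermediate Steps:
q = 24 (q = 0 + 24 = 24)
O(m) = ⅙ - m/24 (O(m) = (4 - m)/24 = (4 - m)*(1/24) = ⅙ - m/24)
D(L) = -1 + L (D(L) = L - 1*1 = L - 1 = -1 + L)
√(D(10) + O(-20)) = √((-1 + 10) + (⅙ - 1/24*(-20))) = √(9 + (⅙ + ⅚)) = √(9 + 1) = √10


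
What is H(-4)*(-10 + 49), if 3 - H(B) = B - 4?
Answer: 429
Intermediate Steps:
H(B) = 7 - B (H(B) = 3 - (B - 4) = 3 - (-4 + B) = 3 + (4 - B) = 7 - B)
H(-4)*(-10 + 49) = (7 - 1*(-4))*(-10 + 49) = (7 + 4)*39 = 11*39 = 429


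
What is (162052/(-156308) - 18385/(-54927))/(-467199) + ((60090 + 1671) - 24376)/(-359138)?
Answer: -37488677046314482057/360139169392775065098 ≈ -0.10409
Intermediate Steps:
(162052/(-156308) - 18385/(-54927))/(-467199) + ((60090 + 1671) - 24376)/(-359138) = (162052*(-1/156308) - 18385*(-1/54927))*(-1/467199) + (61761 - 24376)*(-1/359138) = (-40513/39077 + 18385/54927)*(-1/467199) + 37385*(-1/359138) = -1506826906/2146382379*(-1/467199) - 37385/359138 = 1506826906/1002787701086421 - 37385/359138 = -37488677046314482057/360139169392775065098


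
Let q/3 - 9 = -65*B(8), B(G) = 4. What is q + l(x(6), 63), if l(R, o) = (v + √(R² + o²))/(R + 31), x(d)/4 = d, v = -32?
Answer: -41447/55 + 3*√505/55 ≈ -752.36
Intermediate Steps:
x(d) = 4*d
l(R, o) = (-32 + √(R² + o²))/(31 + R) (l(R, o) = (-32 + √(R² + o²))/(R + 31) = (-32 + √(R² + o²))/(31 + R))
q = -753 (q = 27 + 3*(-65*4) = 27 + 3*(-260) = 27 - 780 = -753)
q + l(x(6), 63) = -753 + (-32 + √((4*6)² + 63²))/(31 + 4*6) = -753 + (-32 + √(24² + 3969))/(31 + 24) = -753 + (-32 + √(576 + 3969))/55 = -753 + (-32 + √4545)/55 = -753 + (-32 + 3*√505)/55 = -753 + (-32/55 + 3*√505/55) = -41447/55 + 3*√505/55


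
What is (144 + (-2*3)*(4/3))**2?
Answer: 18496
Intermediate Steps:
(144 + (-2*3)*(4/3))**2 = (144 - 24/3)**2 = (144 - 6*4/3)**2 = (144 - 8)**2 = 136**2 = 18496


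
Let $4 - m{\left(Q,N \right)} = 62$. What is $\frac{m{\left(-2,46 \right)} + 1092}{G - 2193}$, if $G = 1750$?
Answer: $- \frac{1034}{443} \approx -2.3341$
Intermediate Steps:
$m{\left(Q,N \right)} = -58$ ($m{\left(Q,N \right)} = 4 - 62 = -58$)
$\frac{m{\left(-2,46 \right)} + 1092}{G - 2193} = \frac{-58 + 1092}{1750 - 2193} = \frac{1034}{-443} = 1034 \left(- \frac{1}{443}\right) = - \frac{1034}{443}$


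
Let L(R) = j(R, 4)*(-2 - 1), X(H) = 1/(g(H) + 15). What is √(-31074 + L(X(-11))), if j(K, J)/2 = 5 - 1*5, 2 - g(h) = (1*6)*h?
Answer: I*√31074 ≈ 176.28*I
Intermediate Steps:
g(h) = 2 - 6*h (g(h) = 2 - 1*6*h = 2 - 6*h)
j(K, J) = 0 (j(K, J) = 2*(5 - 1*5) = 2*(5 - 5) = 2*0 = 0)
X(H) = 1/(17 - 6*H) (X(H) = 1/((2 - 6*H) + 15) = 1/(17 - 6*H))
L(R) = 0 (L(R) = 0*(-2 - 1) = 0*(-3) = 0)
√(-31074 + L(X(-11))) = √(-31074 + 0) = √(-31074) = I*√31074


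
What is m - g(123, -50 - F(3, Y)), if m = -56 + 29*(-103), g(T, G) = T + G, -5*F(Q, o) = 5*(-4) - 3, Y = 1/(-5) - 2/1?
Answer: -15557/5 ≈ -3111.4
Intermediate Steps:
Y = -11/5 (Y = 1*(-1/5) - 2*1 = -1/5 - 2 = -11/5 ≈ -2.2000)
F(Q, o) = 23/5 (F(Q, o) = -(5*(-4) - 3)/5 = -(-20 - 3)/5 = -1/5*(-23) = 23/5)
g(T, G) = G + T
m = -3043 (m = -56 - 2987 = -3043)
m - g(123, -50 - F(3, Y)) = -3043 - ((-50 - 1*23/5) + 123) = -3043 - ((-50 - 23/5) + 123) = -3043 - (-273/5 + 123) = -3043 - 1*342/5 = -3043 - 342/5 = -15557/5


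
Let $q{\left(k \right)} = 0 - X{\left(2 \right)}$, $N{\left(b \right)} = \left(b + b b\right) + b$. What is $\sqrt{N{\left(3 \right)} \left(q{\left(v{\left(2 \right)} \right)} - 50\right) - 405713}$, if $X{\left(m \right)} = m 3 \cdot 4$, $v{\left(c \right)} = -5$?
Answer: $i \sqrt{406823} \approx 637.83 i$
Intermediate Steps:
$N{\left(b \right)} = b^{2} + 2 b$ ($N{\left(b \right)} = \left(b + b^{2}\right) + b = b^{2} + 2 b$)
$X{\left(m \right)} = 12 m$ ($X{\left(m \right)} = 3 m 4 = 12 m$)
$q{\left(k \right)} = -24$ ($q{\left(k \right)} = 0 - 12 \cdot 2 = 0 - 24 = -24$)
$\sqrt{N{\left(3 \right)} \left(q{\left(v{\left(2 \right)} \right)} - 50\right) - 405713} = \sqrt{3 \left(2 + 3\right) \left(-24 - 50\right) - 405713} = \sqrt{3 \cdot 5 \left(-74\right) - 405713} = \sqrt{15 \left(-74\right) - 405713} = \sqrt{-1110 - 405713} = \sqrt{-406823} = i \sqrt{406823}$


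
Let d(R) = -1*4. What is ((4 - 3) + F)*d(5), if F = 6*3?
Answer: -76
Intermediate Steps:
d(R) = -4
F = 18
((4 - 3) + F)*d(5) = ((4 - 3) + 18)*(-4) = (1 + 18)*(-4) = 19*(-4) = -76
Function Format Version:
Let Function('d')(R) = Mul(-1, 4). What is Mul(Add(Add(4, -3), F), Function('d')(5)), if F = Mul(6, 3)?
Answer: -76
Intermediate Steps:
Function('d')(R) = -4
F = 18
Mul(Add(Add(4, -3), F), Function('d')(5)) = Mul(Add(Add(4, -3), 18), -4) = Mul(Add(1, 18), -4) = Mul(19, -4) = -76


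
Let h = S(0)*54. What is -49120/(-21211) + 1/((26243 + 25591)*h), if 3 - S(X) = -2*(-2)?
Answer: 137488627109/59370352596 ≈ 2.3158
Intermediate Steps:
S(X) = -1 (S(X) = 3 - (-2)*(-2) = 3 - 1*4 = 3 - 4 = -1)
h = -54 (h = -1*54 = -54)
-49120/(-21211) + 1/((26243 + 25591)*h) = -49120/(-21211) + 1/((26243 + 25591)*(-54)) = -49120*(-1/21211) - 1/54/51834 = 49120/21211 + (1/51834)*(-1/54) = 49120/21211 - 1/2799036 = 137488627109/59370352596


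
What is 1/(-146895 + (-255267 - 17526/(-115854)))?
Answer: -19309/7765343137 ≈ -2.4866e-6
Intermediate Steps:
1/(-146895 + (-255267 - 17526/(-115854))) = 1/(-146895 + (-255267 - 17526*(-1)/115854)) = 1/(-146895 + (-255267 - 1*(-2921/19309))) = 1/(-146895 + (-255267 + 2921/19309)) = 1/(-146895 - 4928947582/19309) = 1/(-7765343137/19309) = -19309/7765343137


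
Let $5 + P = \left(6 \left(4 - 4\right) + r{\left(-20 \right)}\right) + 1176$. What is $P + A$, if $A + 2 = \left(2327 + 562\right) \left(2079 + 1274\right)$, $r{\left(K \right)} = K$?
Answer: $9687966$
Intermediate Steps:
$A = 9686815$ ($A = -2 + \left(2327 + 562\right) \left(2079 + 1274\right) = -2 + 2889 \cdot 3353 = -2 + 9686817 = 9686815$)
$P = 1151$ ($P = -5 + \left(\left(6 \left(4 - 4\right) - 20\right) + 1176\right) = -5 + \left(\left(6 \cdot 0 - 20\right) + 1176\right) = -5 + \left(\left(0 - 20\right) + 1176\right) = -5 + \left(-20 + 1176\right) = -5 + 1156 = 1151$)
$P + A = 1151 + 9686815 = 9687966$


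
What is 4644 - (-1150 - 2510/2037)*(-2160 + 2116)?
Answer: -93722812/2037 ≈ -46010.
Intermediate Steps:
4644 - (-1150 - 2510/2037)*(-2160 + 2116) = 4644 - (-1150 - 2510*1/2037)*(-44) = 4644 - (-1150 - 2510/2037)*(-44) = 4644 - (-2345060)*(-44)/2037 = 4644 - 1*103182640/2037 = 4644 - 103182640/2037 = -93722812/2037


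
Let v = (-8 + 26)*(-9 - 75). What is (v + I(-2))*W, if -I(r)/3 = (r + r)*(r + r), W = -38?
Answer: 59280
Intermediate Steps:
I(r) = -12*r² (I(r) = -3*(r + r)*(r + r) = -3*2*r*2*r = -12*r²)
v = -1512 (v = 18*(-84) = -1512)
(v + I(-2))*W = (-1512 - 12*(-2)²)*(-38) = (-1512 - 12*4)*(-38) = (-1512 - 48)*(-38) = -1560*(-38) = 59280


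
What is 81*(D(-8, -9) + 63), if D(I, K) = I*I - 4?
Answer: 9963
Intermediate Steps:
D(I, K) = -4 + I**2 (D(I, K) = I**2 - 4 = -4 + I**2)
81*(D(-8, -9) + 63) = 81*((-4 + (-8)**2) + 63) = 81*((-4 + 64) + 63) = 81*(60 + 63) = 81*123 = 9963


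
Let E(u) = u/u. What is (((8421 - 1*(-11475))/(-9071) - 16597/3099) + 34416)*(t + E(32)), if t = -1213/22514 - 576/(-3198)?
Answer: 1005558629485146617/25948559983146 ≈ 38752.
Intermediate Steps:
E(u) = 1
t = 1514815/11999962 (t = -1213*1/22514 - 576*(-1/3198) = -1213/22514 + 96/533 = 1514815/11999962 ≈ 0.12624)
(((8421 - 1*(-11475))/(-9071) - 16597/3099) + 34416)*(t + E(32)) = (((8421 - 1*(-11475))/(-9071) - 16597/3099) + 34416)*(1514815/11999962 + 1) = (((8421 + 11475)*(-1/9071) - 16597*1/3099) + 34416)*(13514777/11999962) = ((19896*(-1/9071) - 16597/3099) + 34416)*(13514777/11999962) = ((-19896/9071 - 16597/3099) + 34416)*(13514777/11999962) = (-212209091/28111029 + 34416)*(13514777/11999962) = (967256964973/28111029)*(13514777/11999962) = 1005558629485146617/25948559983146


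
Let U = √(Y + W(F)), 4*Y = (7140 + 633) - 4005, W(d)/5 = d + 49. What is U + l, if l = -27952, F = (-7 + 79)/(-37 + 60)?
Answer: -27952 + √636203/23 ≈ -27917.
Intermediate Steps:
F = 72/23 ≈ 3.1304
W(d) = 245 + 5*d (W(d) = 5*(d + 49) = 5*(49 + d) = 245 + 5*d)
Y = 942 (Y = ((7140 + 633) - 4005)/4 = (7773 - 4005)/4 = (¼)*3768 = 942)
U = √636203/23 (U = √(942 + (245 + 5*(72/23))) = √(942 + (245 + 360/23)) = √(942 + 5995/23) = √(27661/23) = √636203/23 ≈ 34.679)
U + l = √636203/23 - 27952 = -27952 + √636203/23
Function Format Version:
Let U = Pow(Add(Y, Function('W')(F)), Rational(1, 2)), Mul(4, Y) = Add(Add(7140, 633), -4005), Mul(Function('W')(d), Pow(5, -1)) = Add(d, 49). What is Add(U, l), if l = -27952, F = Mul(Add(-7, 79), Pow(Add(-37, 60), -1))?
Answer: Add(-27952, Mul(Rational(1, 23), Pow(636203, Rational(1, 2)))) ≈ -27917.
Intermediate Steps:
F = Rational(72, 23) (F = Mul(72, Pow(23, -1)) = Mul(72, Rational(1, 23)) = Rational(72, 23) ≈ 3.1304)
Function('W')(d) = Add(245, Mul(5, d)) (Function('W')(d) = Mul(5, Add(d, 49)) = Mul(5, Add(49, d)) = Add(245, Mul(5, d)))
Y = 942 (Y = Mul(Rational(1, 4), Add(Add(7140, 633), -4005)) = Mul(Rational(1, 4), Add(7773, -4005)) = Mul(Rational(1, 4), 3768) = 942)
U = Mul(Rational(1, 23), Pow(636203, Rational(1, 2))) (U = Pow(Add(942, Add(245, Mul(5, Rational(72, 23)))), Rational(1, 2)) = Pow(Add(942, Add(245, Rational(360, 23))), Rational(1, 2)) = Pow(Add(942, Rational(5995, 23)), Rational(1, 2)) = Pow(Rational(27661, 23), Rational(1, 2)) = Mul(Rational(1, 23), Pow(636203, Rational(1, 2))) ≈ 34.679)
Add(U, l) = Add(Mul(Rational(1, 23), Pow(636203, Rational(1, 2))), -27952) = Add(-27952, Mul(Rational(1, 23), Pow(636203, Rational(1, 2))))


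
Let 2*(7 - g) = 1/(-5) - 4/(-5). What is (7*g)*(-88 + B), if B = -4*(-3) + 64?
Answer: -2814/5 ≈ -562.80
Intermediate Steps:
g = 67/10 (g = 7 - (1/(-5) - 4/(-5))/2 = 7 - (1*(-1/5) - 4*(-1/5))/2 = 7 - (-1/5 + 4/5)/2 = 7 - 1/2*3/5 = 7 - 3/10 = 67/10 ≈ 6.7000)
B = 76 (B = 12 + 64 = 76)
(7*g)*(-88 + B) = (7*(67/10))*(-88 + 76) = (469/10)*(-12) = -2814/5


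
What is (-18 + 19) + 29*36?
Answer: 1045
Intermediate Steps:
(-18 + 19) + 29*36 = 1 + 1044 = 1045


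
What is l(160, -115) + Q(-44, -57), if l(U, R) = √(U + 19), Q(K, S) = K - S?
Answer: 13 + √179 ≈ 26.379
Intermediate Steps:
l(U, R) = √(19 + U)
l(160, -115) + Q(-44, -57) = √(19 + 160) + (-44 - 1*(-57)) = √179 + (-44 + 57) = √179 + 13 = 13 + √179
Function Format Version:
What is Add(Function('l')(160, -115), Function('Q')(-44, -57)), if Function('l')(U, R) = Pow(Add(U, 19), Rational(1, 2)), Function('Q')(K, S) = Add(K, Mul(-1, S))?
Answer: Add(13, Pow(179, Rational(1, 2))) ≈ 26.379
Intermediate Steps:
Function('l')(U, R) = Pow(Add(19, U), Rational(1, 2))
Add(Function('l')(160, -115), Function('Q')(-44, -57)) = Add(Pow(Add(19, 160), Rational(1, 2)), Add(-44, Mul(-1, -57))) = Add(Pow(179, Rational(1, 2)), Add(-44, 57)) = Add(Pow(179, Rational(1, 2)), 13) = Add(13, Pow(179, Rational(1, 2)))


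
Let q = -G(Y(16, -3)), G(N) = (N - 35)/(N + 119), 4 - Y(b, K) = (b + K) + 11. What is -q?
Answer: -5/9 ≈ -0.55556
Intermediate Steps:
Y(b, K) = -7 - K - b (Y(b, K) = 4 - ((b + K) + 11) = 4 - ((K + b) + 11) = 4 - (11 + K + b) = 4 + (-11 - K - b) = -7 - K - b)
G(N) = (-35 + N)/(119 + N)
q = 5/9 (q = -(-35 + (-7 - 1*(-3) - 1*16))/(119 + (-7 - 1*(-3) - 1*16)) = -(-35 + (-7 + 3 - 16))/(119 + (-7 + 3 - 16)) = -(-35 - 20)/(119 - 20) = -(-55)/99 = -1*(-5/9) = 5/9 ≈ 0.55556)
-q = -1*5/9 = -5/9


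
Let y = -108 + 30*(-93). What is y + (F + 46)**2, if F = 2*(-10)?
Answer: -2222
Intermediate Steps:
F = -20
y = -2898 (y = -108 - 2790 = -2898)
y + (F + 46)**2 = -2898 + (-20 + 46)**2 = -2898 + 26**2 = -2898 + 676 = -2222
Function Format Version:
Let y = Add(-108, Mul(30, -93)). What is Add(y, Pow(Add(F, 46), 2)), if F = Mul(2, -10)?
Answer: -2222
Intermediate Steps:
F = -20
y = -2898 (y = Add(-108, -2790) = -2898)
Add(y, Pow(Add(F, 46), 2)) = Add(-2898, Pow(Add(-20, 46), 2)) = Add(-2898, Pow(26, 2)) = Add(-2898, 676) = -2222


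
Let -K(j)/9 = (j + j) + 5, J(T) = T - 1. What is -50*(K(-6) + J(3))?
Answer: -3250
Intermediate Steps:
J(T) = -1 + T
K(j) = -45 - 18*j (K(j) = -9*((j + j) + 5) = -9*(2*j + 5) = -9*(5 + 2*j) = -45 - 18*j)
-50*(K(-6) + J(3)) = -50*((-45 - 18*(-6)) + (-1 + 3)) = -50*((-45 + 108) + 2) = -50*(63 + 2) = -50*65 = -3250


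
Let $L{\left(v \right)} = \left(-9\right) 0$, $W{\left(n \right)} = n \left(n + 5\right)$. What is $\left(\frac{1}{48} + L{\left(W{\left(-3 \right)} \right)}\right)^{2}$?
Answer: $\frac{1}{2304} \approx 0.00043403$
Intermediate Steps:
$W{\left(n \right)} = n \left(5 + n\right)$
$L{\left(v \right)} = 0$
$\left(\frac{1}{48} + L{\left(W{\left(-3 \right)} \right)}\right)^{2} = \left(\frac{1}{48} + 0\right)^{2} = \left(\frac{1}{48}\right)^{2} = \frac{1}{2304}$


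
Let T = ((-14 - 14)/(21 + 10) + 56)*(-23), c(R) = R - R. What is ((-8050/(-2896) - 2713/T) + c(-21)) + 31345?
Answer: 445821201571/14220808 ≈ 31350.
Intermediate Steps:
c(R) = 0
T = -39284/31 (T = (-28/31 + 56)*(-23) = (1708/31)*(-23) = -39284/31 ≈ -1267.2)
((-8050/(-2896) - 2713/T) + c(-21)) + 31345 = ((-8050/(-2896) - 2713/(-39284/31)) + 0) + 31345 = ((-8050*(-1/2896) - 2713*(-31/39284)) + 0) + 31345 = ((4025/1448 + 84103/39284) + 0) + 31345 = (69974811/14220808 + 0) + 31345 = 69974811/14220808 + 31345 = 445821201571/14220808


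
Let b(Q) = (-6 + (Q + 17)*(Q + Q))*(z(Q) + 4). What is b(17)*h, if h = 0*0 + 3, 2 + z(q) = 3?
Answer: 17250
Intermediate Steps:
z(q) = 1 (z(q) = -2 + 3 = 1)
b(Q) = -30 + 10*Q*(17 + Q) (b(Q) = (-6 + (Q + 17)*(Q + Q))*(1 + 4) = (-6 + (17 + Q)*(2*Q))*5 = (-6 + 2*Q*(17 + Q))*5 = -30 + 10*Q*(17 + Q))
h = 3 (h = 0 + 3 = 3)
b(17)*h = (-30 + 10*17² + 170*17)*3 = (-30 + 10*289 + 2890)*3 = (-30 + 2890 + 2890)*3 = 5750*3 = 17250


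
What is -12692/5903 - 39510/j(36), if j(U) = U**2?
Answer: -13870909/425016 ≈ -32.636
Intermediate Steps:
-12692/5903 - 39510/j(36) = -12692/5903 - 39510/(36**2) = -12692*1/5903 - 39510/1296 = -12692/5903 - 39510*1/1296 = -12692/5903 - 2195/72 = -13870909/425016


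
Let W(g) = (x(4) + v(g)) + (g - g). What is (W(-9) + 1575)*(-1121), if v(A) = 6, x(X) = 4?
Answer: -1776785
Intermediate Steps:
W(g) = 10 (W(g) = (4 + 6) + (g - g) = 10 + 0 = 10)
(W(-9) + 1575)*(-1121) = (10 + 1575)*(-1121) = 1585*(-1121) = -1776785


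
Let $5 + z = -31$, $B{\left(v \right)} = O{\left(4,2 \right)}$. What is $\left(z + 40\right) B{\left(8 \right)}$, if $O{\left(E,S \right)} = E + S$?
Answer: $24$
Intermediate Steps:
$B{\left(v \right)} = 6$ ($B{\left(v \right)} = 4 + 2 = 6$)
$z = -36$ ($z = -5 - 31 = -36$)
$\left(z + 40\right) B{\left(8 \right)} = \left(-36 + 40\right) 6 = 4 \cdot 6 = 24$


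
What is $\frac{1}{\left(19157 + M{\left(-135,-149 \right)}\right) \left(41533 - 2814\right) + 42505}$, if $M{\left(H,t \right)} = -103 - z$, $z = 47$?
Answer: $\frac{1}{735974538} \approx 1.3587 \cdot 10^{-9}$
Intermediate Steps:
$M{\left(H,t \right)} = -150$ ($M{\left(H,t \right)} = -103 - 47 = -150$)
$\frac{1}{\left(19157 + M{\left(-135,-149 \right)}\right) \left(41533 - 2814\right) + 42505} = \frac{1}{\left(19157 - 150\right) \left(41533 - 2814\right) + 42505} = \frac{1}{19007 \cdot 38719 + 42505} = \frac{1}{735932033 + 42505} = \frac{1}{735974538}$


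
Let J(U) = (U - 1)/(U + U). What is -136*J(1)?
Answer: 0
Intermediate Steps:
J(U) = (-1 + U)/(2*U) (J(U) = (-1 + U)/((2*U)) = (-1 + U)*(1/(2*U)) = (-1 + U)/(2*U))
-136*J(1) = -68*(-1 + 1)/1 = -68*0 = -136*0 = 0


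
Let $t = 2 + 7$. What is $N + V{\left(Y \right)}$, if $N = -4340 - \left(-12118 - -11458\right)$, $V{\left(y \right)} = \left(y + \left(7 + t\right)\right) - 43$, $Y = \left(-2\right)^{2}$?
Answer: $-3703$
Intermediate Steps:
$t = 9$
$Y = 4$
$V{\left(y \right)} = -27 + y$ ($V{\left(y \right)} = \left(y + \left(7 + 9\right)\right) - 43 = \left(y + 16\right) - 43 = \left(16 + y\right) - 43 = -27 + y$)
$N = -3680$ ($N = -4340 - \left(-12118 + 11458\right) = -4340 - -660 = -4340 + 660 = -3680$)
$N + V{\left(Y \right)} = -3680 + \left(-27 + 4\right) = -3680 - 23 = -3703$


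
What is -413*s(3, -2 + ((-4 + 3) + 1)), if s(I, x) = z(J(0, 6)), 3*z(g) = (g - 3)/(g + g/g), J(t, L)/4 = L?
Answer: -2891/25 ≈ -115.64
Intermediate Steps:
J(t, L) = 4*L
z(g) = (-3 + g)/(3*(1 + g)) (z(g) = ((g - 3)/(g + g/g))/3 = ((-3 + g)/(g + 1))/3 = ((-3 + g)/(1 + g))/3 = (-3 + g)/(3*(1 + g)))
s(I, x) = 7/25 (s(I, x) = (-3 + 4*6)/(3*(1 + 4*6)) = (-3 + 24)/(3*(1 + 24)) = (1/3)*21/25 = (1/3)*(1/25)*21 = 7/25)
-413*s(3, -2 + ((-4 + 3) + 1)) = -413*7/25 = -2891/25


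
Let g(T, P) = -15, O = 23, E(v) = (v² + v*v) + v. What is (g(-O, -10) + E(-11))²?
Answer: 46656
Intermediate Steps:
E(v) = v + 2*v² (E(v) = (v² + v²) + v = 2*v² + v = v + 2*v²)
(g(-O, -10) + E(-11))² = (-15 - 11*(1 + 2*(-11)))² = (-15 - 11*(1 - 22))² = (-15 - 11*(-21))² = (-15 + 231)² = 216² = 46656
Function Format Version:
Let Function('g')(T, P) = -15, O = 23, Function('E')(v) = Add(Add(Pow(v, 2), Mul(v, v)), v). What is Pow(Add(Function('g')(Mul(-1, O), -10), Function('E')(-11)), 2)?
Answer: 46656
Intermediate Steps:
Function('E')(v) = Add(v, Mul(2, Pow(v, 2))) (Function('E')(v) = Add(Add(Pow(v, 2), Pow(v, 2)), v) = Add(Mul(2, Pow(v, 2)), v) = Add(v, Mul(2, Pow(v, 2))))
Pow(Add(Function('g')(Mul(-1, O), -10), Function('E')(-11)), 2) = Pow(Add(-15, Mul(-11, Add(1, Mul(2, -11)))), 2) = Pow(Add(-15, Mul(-11, Add(1, -22))), 2) = Pow(Add(-15, Mul(-11, -21)), 2) = Pow(Add(-15, 231), 2) = Pow(216, 2) = 46656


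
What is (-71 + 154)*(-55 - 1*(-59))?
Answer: 332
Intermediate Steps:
(-71 + 154)*(-55 - 1*(-59)) = 83*(-55 + 59) = 83*4 = 332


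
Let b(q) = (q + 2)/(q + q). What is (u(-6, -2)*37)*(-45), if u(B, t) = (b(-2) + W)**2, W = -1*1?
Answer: -1665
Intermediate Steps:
b(q) = (2 + q)/(2*q) (b(q) = (2 + q)/((2*q)) = (2 + q)*(1/(2*q)) = (2 + q)/(2*q))
W = -1
u(B, t) = 1 (u(B, t) = ((1/2)*(2 - 2)/(-2) - 1)**2 = ((1/2)*(-1/2)*0 - 1)**2 = (0 - 1)**2 = (-1)**2 = 1)
(u(-6, -2)*37)*(-45) = (1*37)*(-45) = 37*(-45) = -1665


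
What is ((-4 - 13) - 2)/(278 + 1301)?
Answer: -19/1579 ≈ -0.012033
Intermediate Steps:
((-4 - 13) - 2)/(278 + 1301) = (-17 - 2)/1579 = -19*1/1579 = -19/1579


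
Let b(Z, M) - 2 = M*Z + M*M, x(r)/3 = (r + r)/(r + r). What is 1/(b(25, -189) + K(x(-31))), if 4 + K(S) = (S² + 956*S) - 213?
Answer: 1/33658 ≈ 2.9711e-5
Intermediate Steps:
x(r) = 3 (x(r) = 3*((r + r)/(r + r)) = 3*((2*r)/((2*r))) = 3*((2*r)*(1/(2*r))) = 3*1 = 3)
b(Z, M) = 2 + M² + M*Z (b(Z, M) = 2 + (M*Z + M*M) = 2 + (M*Z + M²) = 2 + (M² + M*Z) = 2 + M² + M*Z)
K(S) = -217 + S² + 956*S (K(S) = -4 + ((S² + 956*S) - 213) = -4 + (-213 + S² + 956*S) = -217 + S² + 956*S)
1/(b(25, -189) + K(x(-31))) = 1/((2 + (-189)² - 189*25) + (-217 + 3² + 956*3)) = 1/((2 + 35721 - 4725) + (-217 + 9 + 2868)) = 1/(30998 + 2660) = 1/33658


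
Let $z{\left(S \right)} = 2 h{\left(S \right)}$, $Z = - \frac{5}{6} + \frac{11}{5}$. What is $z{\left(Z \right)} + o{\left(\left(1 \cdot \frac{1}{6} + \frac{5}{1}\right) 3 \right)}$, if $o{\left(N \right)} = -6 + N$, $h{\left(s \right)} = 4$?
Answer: $\frac{35}{2} \approx 17.5$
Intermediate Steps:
$Z = \frac{41}{30}$ ($Z = \left(-5\right) \frac{1}{6} + 11 \cdot \frac{1}{5} = - \frac{5}{6} + \frac{11}{5} = \frac{41}{30} \approx 1.3667$)
$z{\left(S \right)} = 8$ ($z{\left(S \right)} = 2 \cdot 4 = 8$)
$z{\left(Z \right)} + o{\left(\left(1 \cdot \frac{1}{6} + \frac{5}{1}\right) 3 \right)} = 8 - \left(6 - \left(1 \cdot \frac{1}{6} + \frac{5}{1}\right) 3\right) = 8 - \left(6 - \left(1 \cdot \frac{1}{6} + 5 \cdot 1\right) 3\right) = 8 - \left(6 - \left(\frac{1}{6} + 5\right) 3\right) = 8 + \left(-6 + \frac{31}{6} \cdot 3\right) = 8 + \left(-6 + \frac{31}{2}\right) = 8 + \frac{19}{2} = \frac{35}{2}$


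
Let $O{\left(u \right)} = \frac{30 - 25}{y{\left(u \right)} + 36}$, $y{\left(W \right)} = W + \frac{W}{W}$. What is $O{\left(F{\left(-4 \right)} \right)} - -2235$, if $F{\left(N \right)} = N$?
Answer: $\frac{73760}{33} \approx 2235.2$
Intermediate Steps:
$y{\left(W \right)} = 1 + W$ ($y{\left(W \right)} = W + 1 = 1 + W$)
$O{\left(u \right)} = \frac{5}{37 + u}$ ($O{\left(u \right)} = \frac{30 - 25}{\left(1 + u\right) + 36} = \frac{5}{37 + u}$)
$O{\left(F{\left(-4 \right)} \right)} - -2235 = \frac{5}{37 - 4} - -2235 = \frac{5}{33} + 2235 = \frac{73760}{33}$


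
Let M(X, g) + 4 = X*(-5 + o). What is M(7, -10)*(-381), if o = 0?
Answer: 14859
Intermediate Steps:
M(X, g) = -4 - 5*X (M(X, g) = -4 + X*(-5 + 0) = -4 + X*(-5) = -4 - 5*X)
M(7, -10)*(-381) = (-4 - 5*7)*(-381) = (-4 - 35)*(-381) = -39*(-381) = 14859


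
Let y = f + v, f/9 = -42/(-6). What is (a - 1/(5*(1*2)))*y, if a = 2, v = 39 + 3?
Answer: 399/2 ≈ 199.50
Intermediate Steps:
f = 63 (f = 9*(-42/(-6)) = 9*(-42*(-⅙)) = 9*7 = 63)
v = 42
y = 105 (y = 63 + 42 = 105)
(a - 1/(5*(1*2)))*y = (2 - 1/(5*(1*2)))*105 = (2 - 1/(5*2))*105 = (2 - 1/10)*105 = (2 - 1*⅒)*105 = (2 - ⅒)*105 = (19/10)*105 = 399/2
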